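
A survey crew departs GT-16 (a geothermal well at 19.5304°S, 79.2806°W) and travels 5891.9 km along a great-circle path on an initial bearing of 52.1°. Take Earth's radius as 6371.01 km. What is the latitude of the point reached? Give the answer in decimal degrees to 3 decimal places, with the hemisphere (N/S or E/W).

δ = d/R = 5891.9/6371.01 = 0.924798 rad
φ₂ = arcsin(sin φ₁ cos δ + cos φ₁ sin δ cos θ)
   = arcsin(-0.33431·0.60200 + 0.94246·0.79850·0.61429) = 15.13139°
λ₂ = λ₁ + atan2(sin θ sin δ cos φ₁, cos δ − sin φ₁ sin φ₂) = -38.53414°

15.131°N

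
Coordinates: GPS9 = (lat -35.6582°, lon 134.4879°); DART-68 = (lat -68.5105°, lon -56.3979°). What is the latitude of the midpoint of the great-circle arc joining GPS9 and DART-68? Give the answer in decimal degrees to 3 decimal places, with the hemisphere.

Bx = cos φ₂ cos Δλ = -0.359739,  By = cos φ₂ sin Δλ = 0.069182
φₘ = atan2(sin φ₁ + sin φ₂, √((cos φ₁ + Bx)² + By²)) = -73.16209°
λₘ = λ₁ + atan2(By, cos φ₁ + Bx) = 143.17538°

73.162°S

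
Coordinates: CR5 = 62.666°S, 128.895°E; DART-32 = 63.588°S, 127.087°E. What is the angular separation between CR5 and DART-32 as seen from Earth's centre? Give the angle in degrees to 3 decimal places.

Δφ = -0.9220°,  Δλ = -1.8080°
a = sin²(Δφ/2) + cos φ₁ cos φ₂ sin²(Δλ/2) = 0.000116
c = 2·arcsin(√a) = 0.021502 rad = 1.2320°

1.232°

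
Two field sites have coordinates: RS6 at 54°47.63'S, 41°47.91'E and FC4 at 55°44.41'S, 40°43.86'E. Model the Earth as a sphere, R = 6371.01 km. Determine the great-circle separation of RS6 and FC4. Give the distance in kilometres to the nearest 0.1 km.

RS6: φ = -54.79383°, λ = +41.79850°
FC4: φ = -55.74017°, λ = +40.73100°
Δφ = -0.9463°,  Δλ = -1.0675°
a = sin²(Δφ/2) + cos φ₁ cos φ₂ sin²(Δλ/2) = 0.000096
c = 2·arcsin(√a) = 0.019633 rad = 1.1249°
d = R·c = 6371.01 × 0.019633 = 125.1 km

125.1 km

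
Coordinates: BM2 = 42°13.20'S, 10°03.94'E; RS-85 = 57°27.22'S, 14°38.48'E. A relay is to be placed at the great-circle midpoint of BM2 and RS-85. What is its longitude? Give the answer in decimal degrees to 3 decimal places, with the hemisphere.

11.991°E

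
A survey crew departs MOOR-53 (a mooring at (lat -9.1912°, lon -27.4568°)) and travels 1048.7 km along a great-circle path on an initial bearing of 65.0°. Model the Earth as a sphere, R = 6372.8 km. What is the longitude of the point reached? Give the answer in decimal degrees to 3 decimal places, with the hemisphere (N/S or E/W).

δ = d/R = 1048.7/6372.8 = 0.164559 rad
φ₂ = arcsin(sin φ₁ cos δ + cos φ₁ sin δ cos θ)
   = arcsin(-0.15973·0.98649 + 0.98716·0.16382·0.42262) = -5.11923°
λ₂ = λ₁ + atan2(sin θ sin δ cos φ₁, cos δ − sin φ₁ sin φ₂) = -18.88415°

18.884°W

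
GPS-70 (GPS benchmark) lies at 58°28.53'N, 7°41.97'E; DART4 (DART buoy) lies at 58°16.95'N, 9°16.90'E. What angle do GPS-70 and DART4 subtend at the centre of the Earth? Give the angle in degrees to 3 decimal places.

GPS-70: φ = +58.47550°, λ = +7.69950°
DART4: φ = +58.28250°, λ = +9.28167°
Δφ = -0.1930°,  Δλ = 1.5822°
a = sin²(Δφ/2) + cos φ₁ cos φ₂ sin²(Δλ/2) = 0.000055
c = 2·arcsin(√a) = 0.014864 rad = 0.8517°

0.852°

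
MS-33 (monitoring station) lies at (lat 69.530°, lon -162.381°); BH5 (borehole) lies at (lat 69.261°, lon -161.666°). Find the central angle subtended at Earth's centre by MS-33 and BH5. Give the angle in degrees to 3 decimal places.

0.368°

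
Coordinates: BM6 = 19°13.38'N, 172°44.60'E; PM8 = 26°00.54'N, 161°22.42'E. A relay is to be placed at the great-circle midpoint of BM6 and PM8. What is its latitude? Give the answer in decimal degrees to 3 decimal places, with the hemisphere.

BM6: φ = +19.22300°, λ = +172.74333°
PM8: φ = +26.00900°, λ = +161.37367°
Bx = cos φ₂ cos Δλ = 0.881088,  By = cos φ₂ sin Δλ = -0.177173
φₘ = atan2(sin φ₁ + sin φ₂, √((cos φ₁ + Bx)² + By²)) = 22.71639°
λₘ = λ₁ + atan2(By, cos φ₁ + Bx) = 167.19937°

22.716°N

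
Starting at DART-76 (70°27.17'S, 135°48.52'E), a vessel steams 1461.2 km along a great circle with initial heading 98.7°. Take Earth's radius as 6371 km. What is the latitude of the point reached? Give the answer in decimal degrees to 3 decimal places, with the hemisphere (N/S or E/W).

68.310°S

DART-76: φ = -70.45283°, λ = +135.80867°
δ = d/R = 1461.2/6371 = 0.229352 rad
φ₂ = arcsin(sin φ₁ cos δ + cos φ₁ sin δ cos θ)
   = arcsin(-0.94237·0.97381 + 0.33458·0.22735·-0.15126) = -68.30973°
λ₂ = λ₁ + atan2(sin θ sin δ cos φ₁, cos δ − sin φ₁ sin φ₂) = 173.25768°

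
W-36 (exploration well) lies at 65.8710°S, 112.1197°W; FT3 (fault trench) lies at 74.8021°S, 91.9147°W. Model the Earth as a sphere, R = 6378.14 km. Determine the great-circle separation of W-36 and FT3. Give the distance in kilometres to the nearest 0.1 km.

1236.0 km

Δφ = -8.9311°,  Δλ = 20.2050°
a = sin²(Δφ/2) + cos φ₁ cos φ₂ sin²(Δλ/2) = 0.009359
c = 2·arcsin(√a) = 0.193792 rad = 11.1035°
d = R·c = 6378.14 × 0.193792 = 1236.0 km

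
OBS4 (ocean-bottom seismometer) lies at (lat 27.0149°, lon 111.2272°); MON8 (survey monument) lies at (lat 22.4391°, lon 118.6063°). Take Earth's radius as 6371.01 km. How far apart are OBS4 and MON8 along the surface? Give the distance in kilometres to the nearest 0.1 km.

902.1 km

Δφ = -4.5758°,  Δλ = 7.3791°
a = sin²(Δφ/2) + cos φ₁ cos φ₂ sin²(Δλ/2) = 0.005003
c = 2·arcsin(√a) = 0.141589 rad = 8.1124°
d = R·c = 6371.01 × 0.141589 = 902.1 km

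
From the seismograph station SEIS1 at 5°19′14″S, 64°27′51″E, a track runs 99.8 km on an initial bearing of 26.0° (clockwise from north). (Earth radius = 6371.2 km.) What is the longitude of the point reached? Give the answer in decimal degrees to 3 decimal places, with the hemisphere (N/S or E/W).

SEIS1: φ = -5.32056°, λ = +64.46417°
δ = d/R = 99.8/6371.2 = 0.015664 rad
φ₂ = arcsin(sin φ₁ cos δ + cos φ₁ sin δ cos θ)
   = arcsin(-0.09273·0.99988 + 0.99569·0.01566·0.89879) = -4.51377°
λ₂ = λ₁ + atan2(sin θ sin δ cos φ₁, cos δ − sin φ₁ sin φ₂) = 64.85881°

64.859°E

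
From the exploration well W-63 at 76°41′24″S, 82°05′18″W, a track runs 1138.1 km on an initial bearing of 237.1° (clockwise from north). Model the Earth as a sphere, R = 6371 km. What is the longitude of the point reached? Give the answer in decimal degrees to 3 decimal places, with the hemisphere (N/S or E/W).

W-63: φ = -76.69000°, λ = -82.08833°
δ = d/R = 1138.1/6371 = 0.178638 rad
φ₂ = arcsin(sin φ₁ cos δ + cos φ₁ sin δ cos θ)
   = arcsin(-0.97314·0.98409 + 0.23022·0.17769·-0.54317) = -78.48508°
λ₂ = λ₁ + atan2(sin θ sin δ cos φ₁, cos δ − sin φ₁ sin φ₂) = -130.45092°

130.451°W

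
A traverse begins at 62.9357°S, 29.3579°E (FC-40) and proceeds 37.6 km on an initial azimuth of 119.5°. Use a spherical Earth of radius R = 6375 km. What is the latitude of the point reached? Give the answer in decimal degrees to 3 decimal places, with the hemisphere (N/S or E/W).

δ = d/R = 37.6/6375 = 0.005898 rad
φ₂ = arcsin(sin φ₁ cos δ + cos φ₁ sin δ cos θ)
   = arcsin(-0.89050·0.99998 + 0.45499·0.00590·-0.49242) = -63.10062°
λ₂ = λ₁ + atan2(sin θ sin δ cos φ₁, cos δ − sin φ₁ sin φ₂) = 30.00801°

63.101°S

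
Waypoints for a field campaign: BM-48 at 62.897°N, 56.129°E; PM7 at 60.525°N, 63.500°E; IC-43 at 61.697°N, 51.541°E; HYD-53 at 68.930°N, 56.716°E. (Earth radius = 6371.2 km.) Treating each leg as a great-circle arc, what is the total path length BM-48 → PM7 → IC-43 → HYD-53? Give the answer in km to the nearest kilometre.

BM-48→PM7: c = 0.073628 rad, d = 469.10 km
PM7→IC-43: c = 0.102735 rad, d = 654.55 km
IC-43→HYD-53: c = 0.131643 rad, d = 838.72 km
Total = 469.10 + 654.55 + 838.72 = 1962.37 km

1962 km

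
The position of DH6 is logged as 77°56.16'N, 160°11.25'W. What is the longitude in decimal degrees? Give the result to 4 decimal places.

160° + 11.25′/60 = 160 + 0.18750 = 160.1875°

160.1875°W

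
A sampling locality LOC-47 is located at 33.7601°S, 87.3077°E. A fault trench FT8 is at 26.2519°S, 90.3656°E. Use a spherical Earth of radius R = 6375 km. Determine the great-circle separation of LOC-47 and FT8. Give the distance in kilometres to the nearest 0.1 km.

Δφ = 7.5082°,  Δλ = 3.0579°
a = sin²(Δφ/2) + cos φ₁ cos φ₂ sin²(Δλ/2) = 0.004818
c = 2·arcsin(√a) = 0.138932 rad = 7.9602°
d = R·c = 6375 × 0.138932 = 885.7 km

885.7 km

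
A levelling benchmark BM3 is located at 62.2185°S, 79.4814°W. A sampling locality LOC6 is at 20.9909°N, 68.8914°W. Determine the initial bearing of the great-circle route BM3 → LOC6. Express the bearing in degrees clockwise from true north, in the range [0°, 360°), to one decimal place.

9.9°

Δλ = 10.5900°
y = sin Δλ · cos φ₂ = 0.171584
x = cos φ₁ sin φ₂ − sin φ₁ cos φ₂ cos Δλ = 0.978916
θ = atan2(y, x) = 9.9418° → 9.9418° (mod 360°)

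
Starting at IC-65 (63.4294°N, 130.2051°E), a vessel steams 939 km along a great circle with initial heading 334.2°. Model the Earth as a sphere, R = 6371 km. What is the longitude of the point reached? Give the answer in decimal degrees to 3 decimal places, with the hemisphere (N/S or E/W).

119.052°E

δ = d/R = 939/6371 = 0.147387 rad
φ₂ = arcsin(sin φ₁ cos δ + cos φ₁ sin δ cos θ)
   = arcsin(0.89438·0.98916 + 0.44730·0.14685·0.90032) = 70.70451°
λ₂ = λ₁ + atan2(sin θ sin δ cos φ₁, cos δ − sin φ₁ sin φ₂) = 119.05239°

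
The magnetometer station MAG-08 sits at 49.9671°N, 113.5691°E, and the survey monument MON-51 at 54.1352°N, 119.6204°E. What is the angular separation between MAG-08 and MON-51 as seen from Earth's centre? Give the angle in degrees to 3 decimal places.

5.584°

Δφ = 4.1681°,  Δλ = 6.0513°
a = sin²(Δφ/2) + cos φ₁ cos φ₂ sin²(Δλ/2) = 0.002372
c = 2·arcsin(√a) = 0.097453 rad = 5.5836°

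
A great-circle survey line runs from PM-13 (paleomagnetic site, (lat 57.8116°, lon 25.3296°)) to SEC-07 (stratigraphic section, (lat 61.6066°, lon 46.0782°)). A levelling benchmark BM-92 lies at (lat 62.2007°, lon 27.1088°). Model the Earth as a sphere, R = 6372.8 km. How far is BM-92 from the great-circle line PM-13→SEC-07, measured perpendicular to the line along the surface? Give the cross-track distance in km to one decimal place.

δ₁₃ = central angle PM-13→BM-92 = 0.078154 rad  (haversine)
θ₁₃ = bearing PM-13→BM-92 = 10.688°,  θ₁₂ = bearing PM-13→SEC-07 = 61.285°
dₓₜ = R·arcsin(sin δ₁₃ · sin(θ₁₃ − θ₁₂)) = 6372.8·arcsin(0.07807·sin(-50.597°)) = -384.691 km
|dₓₜ| = 384.691 km

384.7 km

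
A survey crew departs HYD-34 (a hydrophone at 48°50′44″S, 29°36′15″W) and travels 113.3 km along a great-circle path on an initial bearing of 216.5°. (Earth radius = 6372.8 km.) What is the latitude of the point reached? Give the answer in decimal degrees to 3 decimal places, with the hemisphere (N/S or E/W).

49.661°S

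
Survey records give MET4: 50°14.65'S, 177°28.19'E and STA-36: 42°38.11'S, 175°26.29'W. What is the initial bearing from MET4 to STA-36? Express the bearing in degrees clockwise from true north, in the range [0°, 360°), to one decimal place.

35.3°

MET4: φ = -50.24417°, λ = +177.46983°
STA-36: φ = -42.63517°, λ = -175.43817°
Δλ = 7.0920°
y = sin Δλ · cos φ₂ = 0.090829
x = cos φ₁ sin φ₂ − sin φ₁ cos φ₂ cos Δλ = 0.128085
θ = atan2(y, x) = 35.3417° → 35.3417° (mod 360°)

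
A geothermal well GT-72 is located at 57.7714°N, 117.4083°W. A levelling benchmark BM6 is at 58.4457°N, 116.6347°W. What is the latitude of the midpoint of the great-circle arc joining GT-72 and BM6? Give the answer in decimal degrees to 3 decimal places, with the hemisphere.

58.109°N

Bx = cos φ₂ cos Δλ = 0.523259,  By = cos φ₂ sin Δλ = 0.007065
φₘ = atan2(sin φ₁ + sin φ₂, √((cos φ₁ + Bx)² + By²)) = 58.10914°
λₘ = λ₁ + atan2(By, cos φ₁ + Bx) = -117.02516°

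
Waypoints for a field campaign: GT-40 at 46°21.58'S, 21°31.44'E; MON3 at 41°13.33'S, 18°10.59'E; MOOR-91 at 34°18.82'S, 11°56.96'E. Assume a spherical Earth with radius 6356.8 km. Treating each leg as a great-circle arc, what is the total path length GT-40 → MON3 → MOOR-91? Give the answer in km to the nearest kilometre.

1570 km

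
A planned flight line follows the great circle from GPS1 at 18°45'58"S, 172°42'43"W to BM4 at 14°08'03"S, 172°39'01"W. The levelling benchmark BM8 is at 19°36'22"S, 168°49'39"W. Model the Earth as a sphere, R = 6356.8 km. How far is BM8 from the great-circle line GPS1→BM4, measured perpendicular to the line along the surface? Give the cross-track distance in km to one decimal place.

GPS1: φ = -18.76611°, λ = -172.71194°
BM4: φ = -14.13417°, λ = -172.65028°
BM8: φ = -19.60611°, λ = -168.82750°
δ₁₃ = central angle GPS1→BM8 = 0.065686 rad  (haversine)
θ₁₃ = bearing GPS1→BM8 = 103.530°,  θ₁₂ = bearing GPS1→BM4 = 0.740°
dₓₜ = R·arcsin(sin δ₁₃ · sin(θ₁₃ − θ₁₂)) = 6356.8·arcsin(0.06564·sin(102.790°)) = 407.176 km
|dₓₜ| = 407.176 km

407.2 km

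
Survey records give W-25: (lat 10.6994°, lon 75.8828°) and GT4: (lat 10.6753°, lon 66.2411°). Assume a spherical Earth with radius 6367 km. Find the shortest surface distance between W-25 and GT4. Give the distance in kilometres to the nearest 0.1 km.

Δφ = -0.0241°,  Δλ = -9.6417°
a = sin²(Δφ/2) + cos φ₁ cos φ₂ sin²(Δλ/2) = 0.006820
c = 2·arcsin(√a) = 0.165354 rad = 9.4741°
d = R·c = 6367 × 0.165354 = 1052.8 km

1052.8 km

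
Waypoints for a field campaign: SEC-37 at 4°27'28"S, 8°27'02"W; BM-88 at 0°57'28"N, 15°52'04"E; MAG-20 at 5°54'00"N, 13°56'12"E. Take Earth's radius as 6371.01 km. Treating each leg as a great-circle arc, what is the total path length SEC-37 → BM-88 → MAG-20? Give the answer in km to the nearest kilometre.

SEC-37: φ = -4.45778°, λ = -8.45056°
BM-88: φ = +0.95778°, λ = +15.86778°
MAG-20: φ = +5.90000°, λ = +13.93667°
SEC-37→BM-88: c = 0.434481 rad, d = 2768.08 km
BM-88→MAG-20: c = 0.092583 rad, d = 589.85 km
Total = 2768.08 + 589.85 = 3357.93 km

3358 km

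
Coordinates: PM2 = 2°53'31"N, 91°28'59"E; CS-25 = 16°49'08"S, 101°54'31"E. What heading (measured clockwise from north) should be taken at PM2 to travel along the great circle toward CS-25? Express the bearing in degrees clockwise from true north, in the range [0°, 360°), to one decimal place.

152.8°

PM2: φ = +2.89194°, λ = +91.48306°
CS-25: φ = -16.81889°, λ = +101.90861°
Δλ = 10.4256°
y = sin Δλ · cos φ₂ = 0.173217
x = cos φ₁ sin φ₂ − sin φ₁ cos φ₂ cos Δλ = -0.336476
θ = atan2(y, x) = 152.7607° → 152.7607° (mod 360°)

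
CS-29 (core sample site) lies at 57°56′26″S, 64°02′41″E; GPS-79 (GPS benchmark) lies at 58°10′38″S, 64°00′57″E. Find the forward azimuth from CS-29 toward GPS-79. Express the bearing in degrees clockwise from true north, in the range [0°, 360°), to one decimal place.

183.7°

CS-29: φ = -57.94056°, λ = +64.04472°
GPS-79: φ = -58.17722°, λ = +64.01583°
Δλ = -0.0289°
y = sin Δλ · cos φ₂ = -0.000266
x = cos φ₁ sin φ₂ − sin φ₁ cos φ₂ cos Δλ = -0.004131
θ = atan2(y, x) = -176.3173° → 183.6827° (mod 360°)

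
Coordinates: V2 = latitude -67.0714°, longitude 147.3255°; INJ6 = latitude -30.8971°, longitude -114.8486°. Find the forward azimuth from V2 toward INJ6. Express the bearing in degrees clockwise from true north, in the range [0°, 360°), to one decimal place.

Δλ = 97.8259°
y = sin Δλ · cos φ₂ = 0.850099
x = cos φ₁ sin φ₂ − sin φ₁ cos φ₂ cos Δλ = -0.307660
θ = atan2(y, x) = 109.8957° → 109.8957° (mod 360°)

109.9°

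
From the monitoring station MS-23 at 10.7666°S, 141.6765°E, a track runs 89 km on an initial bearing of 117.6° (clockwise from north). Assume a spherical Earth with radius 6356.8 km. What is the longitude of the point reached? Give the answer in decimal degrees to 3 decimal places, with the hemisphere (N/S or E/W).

δ = d/R = 89/6356.8 = 0.014001 rad
φ₂ = arcsin(sin φ₁ cos δ + cos φ₁ sin δ cos θ)
   = arcsin(-0.18681·0.99990 + 0.98240·0.01400·-0.46330) = -11.13740°
λ₂ = λ₁ + atan2(sin θ sin δ cos φ₁, cos δ − sin φ₁ sin φ₂) = 142.40104°

142.401°E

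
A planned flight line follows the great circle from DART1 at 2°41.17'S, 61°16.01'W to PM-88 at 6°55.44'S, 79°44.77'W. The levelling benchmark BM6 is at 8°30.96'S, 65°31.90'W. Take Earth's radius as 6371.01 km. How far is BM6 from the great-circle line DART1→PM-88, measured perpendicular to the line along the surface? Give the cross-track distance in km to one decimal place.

DART1: φ = -2.68617°, λ = -61.26683°
PM-88: φ = -6.92400°, λ = -79.74617°
BM6: φ = -8.51600°, λ = -65.53167°
δ₁₃ = central angle DART1→BM6 = 0.125841 rad  (haversine)
θ₁₃ = bearing DART1→BM6 = 215.873°,  θ₁₂ = bearing DART1→PM-88 = 256.370°
dₓₜ = R·arcsin(sin δ₁₃ · sin(θ₁₃ − θ₁₂)) = 6371.01·arcsin(0.12551·sin(-40.497°)) = -519.861 km
|dₓₜ| = 519.861 km

519.9 km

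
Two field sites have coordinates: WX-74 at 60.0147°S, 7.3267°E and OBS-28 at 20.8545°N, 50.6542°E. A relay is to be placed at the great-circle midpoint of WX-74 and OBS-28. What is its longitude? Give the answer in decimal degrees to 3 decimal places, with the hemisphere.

Bx = cos φ₂ cos Δλ = 0.679787,  By = cos φ₂ sin Δλ = 0.641215
φₘ = atan2(sin φ₁ + sin φ₂, √((cos φ₁ + Bx)² + By²)) = -20.80590°
λₘ = λ₁ + atan2(By, cos φ₁ + Bx) = 35.85534°

35.855°E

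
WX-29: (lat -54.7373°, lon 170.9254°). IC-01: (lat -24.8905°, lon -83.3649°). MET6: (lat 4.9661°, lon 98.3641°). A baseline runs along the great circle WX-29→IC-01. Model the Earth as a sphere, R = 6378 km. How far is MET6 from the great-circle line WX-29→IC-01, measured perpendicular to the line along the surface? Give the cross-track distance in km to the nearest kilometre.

1080 km

δ₁₃ = central angle WX-29→MET6 = 1.468936 rad  (haversine)
θ₁₃ = bearing WX-29→MET6 = 287.175°,  θ₁₂ = bearing WX-29→IC-01 = 116.927°
dₓₜ = R·arcsin(sin δ₁₃ · sin(θ₁₃ − θ₁₂)) = 6378·arcsin(0.99482·sin(170.248°)) = 1079.932 km
|dₓₜ| = 1079.932 km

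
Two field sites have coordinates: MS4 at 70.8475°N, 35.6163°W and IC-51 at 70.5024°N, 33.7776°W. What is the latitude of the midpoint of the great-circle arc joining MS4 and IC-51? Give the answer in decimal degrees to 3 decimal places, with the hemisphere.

70.677°N

Bx = cos φ₂ cos Δλ = 0.333596,  By = cos φ₂ sin Δλ = 0.010709
φₘ = atan2(sin φ₁ + sin φ₂, √((cos φ₁ + Bx)² + By²)) = 70.67725°
λₘ = λ₁ + atan2(By, cos φ₁ + Bx) = -34.68905°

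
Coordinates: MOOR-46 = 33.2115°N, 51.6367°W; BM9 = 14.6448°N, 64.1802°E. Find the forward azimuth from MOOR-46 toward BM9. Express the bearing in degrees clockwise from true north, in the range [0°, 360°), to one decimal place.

63.1°

Δλ = 115.8169°
y = sin Δλ · cos φ₂ = 0.870945
x = cos φ₁ sin φ₂ − sin φ₁ cos φ₂ cos Δλ = 0.442313
θ = atan2(y, x) = 63.0760° → 63.0760° (mod 360°)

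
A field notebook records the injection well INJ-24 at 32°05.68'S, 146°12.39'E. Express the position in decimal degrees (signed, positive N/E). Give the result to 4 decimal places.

lat: 32.0947° S → -32.0947°
lon: 146.2065° E → +146.2065°

-32.0947°, +146.2065°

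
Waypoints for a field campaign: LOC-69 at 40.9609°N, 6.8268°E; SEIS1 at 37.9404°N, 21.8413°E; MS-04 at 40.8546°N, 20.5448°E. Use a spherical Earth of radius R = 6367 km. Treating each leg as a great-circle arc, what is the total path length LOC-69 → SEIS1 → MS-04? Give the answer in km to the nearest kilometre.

1672 km

LOC-69→SEIS1: c = 0.208808 rad, d = 1329.48 km
SEIS1→MS-04: c = 0.053782 rad, d = 342.43 km
Total = 1329.48 + 342.43 = 1671.91 km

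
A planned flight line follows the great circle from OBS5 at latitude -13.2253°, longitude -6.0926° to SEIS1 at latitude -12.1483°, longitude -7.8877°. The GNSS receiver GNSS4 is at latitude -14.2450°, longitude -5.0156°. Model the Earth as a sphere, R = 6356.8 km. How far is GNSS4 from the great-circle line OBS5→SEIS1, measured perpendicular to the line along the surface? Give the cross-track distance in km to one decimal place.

36.5 km

δ₁₃ = central angle OBS5→GNSS4 = 0.025498 rad  (haversine)
θ₁₃ = bearing OBS5→GNSS4 = 134.392°,  θ₁₂ = bearing OBS5→SEIS1 = 301.391°
dₓₜ = R·arcsin(sin δ₁₃ · sin(θ₁₃ − θ₁₂)) = 6356.8·arcsin(0.02550·sin(-166.999°)) = -36.459 km
|dₓₜ| = 36.459 km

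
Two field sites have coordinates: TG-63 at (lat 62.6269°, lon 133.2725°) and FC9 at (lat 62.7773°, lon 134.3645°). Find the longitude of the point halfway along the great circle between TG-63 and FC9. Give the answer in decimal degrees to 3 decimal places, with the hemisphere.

Bx = cos φ₂ cos Δλ = 0.457367,  By = cos φ₂ sin Δλ = 0.008718
φₘ = atan2(sin φ₁ + sin φ₂, √((cos φ₁ + Bx)² + By²)) = 62.70316°
λₘ = λ₁ + atan2(By, cos φ₁ + Bx) = 133.81711°

133.817°E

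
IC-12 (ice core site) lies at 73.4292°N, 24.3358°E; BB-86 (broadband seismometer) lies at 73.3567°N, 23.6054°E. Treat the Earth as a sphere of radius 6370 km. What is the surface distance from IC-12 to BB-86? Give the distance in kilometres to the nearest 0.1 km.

Δφ = -0.0725°,  Δλ = -0.7304°
a = sin²(Δφ/2) + cos φ₁ cos φ₂ sin²(Δλ/2) = 0.000004
c = 2·arcsin(√a) = 0.003857 rad = 0.2210°
d = R·c = 6370 × 0.003857 = 24.6 km

24.6 km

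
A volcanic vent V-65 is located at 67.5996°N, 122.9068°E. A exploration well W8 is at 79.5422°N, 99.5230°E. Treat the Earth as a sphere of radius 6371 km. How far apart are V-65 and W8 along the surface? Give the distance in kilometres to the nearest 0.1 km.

1492.8 km

Δφ = 11.9426°,  Δλ = -23.3838°
a = sin²(Δφ/2) + cos φ₁ cos φ₂ sin²(Δλ/2) = 0.013663
c = 2·arcsin(√a) = 0.234312 rad = 13.4251°
d = R·c = 6371 × 0.234312 = 1492.8 km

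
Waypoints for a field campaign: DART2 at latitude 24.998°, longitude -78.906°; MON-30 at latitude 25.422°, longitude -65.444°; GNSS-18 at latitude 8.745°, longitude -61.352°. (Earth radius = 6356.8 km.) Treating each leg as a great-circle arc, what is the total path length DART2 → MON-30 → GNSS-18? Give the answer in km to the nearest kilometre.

3252 km

DART2→MON-30: c = 0.212616 rad, d = 1351.56 km
MON-30→GNSS-18: c = 0.298896 rad, d = 1900.02 km
Total = 1351.56 + 1900.02 = 3251.58 km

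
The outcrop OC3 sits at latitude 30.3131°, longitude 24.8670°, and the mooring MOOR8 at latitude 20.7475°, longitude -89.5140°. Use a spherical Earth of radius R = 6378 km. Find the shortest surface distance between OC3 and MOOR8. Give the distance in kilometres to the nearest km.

Δφ = -9.5656°,  Δλ = -114.3810°
a = sin²(Δφ/2) + cos φ₁ cos φ₂ sin²(Δλ/2) = 0.577228
c = 2·arcsin(√a) = 1.725872 rad = 98.8852°
d = R·c = 6378 × 1.725872 = 11007.6 km

11008 km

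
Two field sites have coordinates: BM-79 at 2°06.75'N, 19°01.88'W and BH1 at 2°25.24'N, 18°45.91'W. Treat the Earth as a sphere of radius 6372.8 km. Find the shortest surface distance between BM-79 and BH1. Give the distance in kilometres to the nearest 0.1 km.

BM-79: φ = +2.11250°, λ = -19.03133°
BH1: φ = +2.42067°, λ = -18.76517°
Δφ = 0.3082°,  Δλ = 0.2662°
a = sin²(Δφ/2) + cos φ₁ cos φ₂ sin²(Δλ/2) = 0.000013
c = 2·arcsin(√a) = 0.007105 rad = 0.4071°
d = R·c = 6372.8 × 0.007105 = 45.3 km

45.3 km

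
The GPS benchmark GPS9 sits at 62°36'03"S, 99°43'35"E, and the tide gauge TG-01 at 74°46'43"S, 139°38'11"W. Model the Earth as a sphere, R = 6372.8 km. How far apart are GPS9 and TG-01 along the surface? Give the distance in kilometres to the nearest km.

GPS9: φ = -62.60083°, λ = +99.72639°
TG-01: φ = -74.77861°, λ = -139.63639°
Δφ = -12.1778°,  Δλ = 120.6372°
a = sin²(Δφ/2) + cos φ₁ cos φ₂ sin²(Δλ/2) = 0.102447
c = 2·arcsin(√a) = 0.651615 rad = 37.3348°
d = R·c = 6372.8 × 0.651615 = 4152.6 km

4153 km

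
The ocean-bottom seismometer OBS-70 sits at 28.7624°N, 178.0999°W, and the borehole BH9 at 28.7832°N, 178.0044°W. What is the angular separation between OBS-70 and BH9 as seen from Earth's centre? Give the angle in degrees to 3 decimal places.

Δφ = 0.0208°,  Δλ = 0.0955°
a = sin²(Δφ/2) + cos φ₁ cos φ₂ sin²(Δλ/2) = 0.000001
c = 2·arcsin(√a) = 0.001505 rad = 0.0863°

0.086°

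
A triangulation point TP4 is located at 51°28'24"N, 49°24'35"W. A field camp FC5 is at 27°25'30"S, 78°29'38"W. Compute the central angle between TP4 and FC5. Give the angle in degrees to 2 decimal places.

82.94°

TP4: φ = +51.47333°, λ = -49.40972°
FC5: φ = -27.42500°, λ = -78.49389°
Δφ = -78.8983°,  Δλ = -29.0842°
a = sin²(Δφ/2) + cos φ₁ cos φ₂ sin²(Δλ/2) = 0.438582
c = 2·arcsin(√a) = 1.447649 rad = 82.9442°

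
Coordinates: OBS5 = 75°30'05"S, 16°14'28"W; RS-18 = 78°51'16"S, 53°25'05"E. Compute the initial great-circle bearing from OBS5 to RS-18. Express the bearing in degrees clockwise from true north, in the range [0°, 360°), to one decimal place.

OBS5: φ = -75.50139°, λ = -16.24111°
RS-18: φ = -78.85444°, λ = +53.41806°
Δλ = 69.6592°
y = sin Δλ · cos φ₂ = 0.181248
x = cos φ₁ sin φ₂ − sin φ₁ cos φ₂ cos Δλ = -0.180582
θ = atan2(y, x) = 134.8945° → 134.8945° (mod 360°)

134.9°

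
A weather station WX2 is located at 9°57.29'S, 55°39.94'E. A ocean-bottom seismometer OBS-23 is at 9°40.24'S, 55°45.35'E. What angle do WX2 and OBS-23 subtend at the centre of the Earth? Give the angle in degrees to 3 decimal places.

WX2: φ = -9.95483°, λ = +55.66567°
OBS-23: φ = -9.67067°, λ = +55.75583°
Δφ = 0.2842°,  Δλ = 0.0902°
a = sin²(Δφ/2) + cos φ₁ cos φ₂ sin²(Δλ/2) = 0.000007
c = 2·arcsin(√a) = 0.005196 rad = 0.2977°

0.298°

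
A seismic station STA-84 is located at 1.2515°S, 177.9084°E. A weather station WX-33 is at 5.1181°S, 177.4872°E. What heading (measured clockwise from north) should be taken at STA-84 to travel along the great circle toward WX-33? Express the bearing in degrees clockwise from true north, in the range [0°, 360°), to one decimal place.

Δλ = -0.4212°
y = sin Δλ · cos φ₂ = -0.007322
x = cos φ₁ sin φ₂ − sin φ₁ cos φ₂ cos Δλ = -0.067434
θ = atan2(y, x) = -173.8032° → 186.1968° (mod 360°)

186.2°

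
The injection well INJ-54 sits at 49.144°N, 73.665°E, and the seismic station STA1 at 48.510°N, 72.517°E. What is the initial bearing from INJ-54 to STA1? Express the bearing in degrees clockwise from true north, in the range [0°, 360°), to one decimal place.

230.4°

Δλ = -1.1480°
y = sin Δλ · cos φ₂ = -0.013273
x = cos φ₁ sin φ₂ − sin φ₁ cos φ₂ cos Δλ = -0.010965
θ = atan2(y, x) = -129.5595° → 230.4405° (mod 360°)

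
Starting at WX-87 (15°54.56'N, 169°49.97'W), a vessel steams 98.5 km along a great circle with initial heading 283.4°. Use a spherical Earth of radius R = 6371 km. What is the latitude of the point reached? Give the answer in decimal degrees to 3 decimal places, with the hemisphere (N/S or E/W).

WX-87: φ = +15.90933°, λ = -169.83283°
δ = d/R = 98.5/6371 = 0.015461 rad
φ₂ = arcsin(sin φ₁ cos δ + cos φ₁ sin δ cos θ)
   = arcsin(0.27412·0.99988 + 0.96170·0.01546·0.23175) = 16.11277°
λ₂ = λ₁ + atan2(sin θ sin δ cos φ₁, cos δ − sin φ₁ sin φ₂) = -170.72978°

16.113°N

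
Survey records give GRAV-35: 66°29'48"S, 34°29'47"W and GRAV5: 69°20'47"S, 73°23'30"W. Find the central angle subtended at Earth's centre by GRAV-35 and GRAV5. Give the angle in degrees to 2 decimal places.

GRAV-35: φ = -66.49667°, λ = -34.49639°
GRAV5: φ = -69.34639°, λ = -73.39167°
Δφ = -2.8497°,  Δλ = -38.8953°
a = sin²(Δφ/2) + cos φ₁ cos φ₂ sin²(Δλ/2) = 0.016211
c = 2·arcsin(√a) = 0.255341 rad = 14.6299°

14.63°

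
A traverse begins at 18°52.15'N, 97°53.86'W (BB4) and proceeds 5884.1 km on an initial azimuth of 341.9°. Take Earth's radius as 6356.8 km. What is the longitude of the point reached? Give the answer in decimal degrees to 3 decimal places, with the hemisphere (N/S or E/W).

BB4: φ = +18.86917°, λ = -97.89767°
δ = d/R = 5884.1/6356.8 = 0.925639 rad
φ₂ = arcsin(sin φ₁ cos δ + cos φ₁ sin δ cos θ)
   = arcsin(0.32341·0.60132 + 0.94626·0.79900·0.95052) = 65.94098°
λ₂ = λ₁ + atan2(sin θ sin δ cos φ₁, cos δ − sin φ₁ sin φ₂) = -135.40718°

135.407°W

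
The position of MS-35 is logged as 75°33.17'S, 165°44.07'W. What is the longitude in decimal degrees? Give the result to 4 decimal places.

165° + 44.07′/60 = 165 + 0.73450 = 165.7345°

165.7345°W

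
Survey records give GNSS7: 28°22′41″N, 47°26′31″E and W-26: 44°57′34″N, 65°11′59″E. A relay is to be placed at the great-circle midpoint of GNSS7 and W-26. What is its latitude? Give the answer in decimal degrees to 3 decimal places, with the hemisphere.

GNSS7: φ = +28.37806°, λ = +47.44194°
W-26: φ = +44.95944°, λ = +65.19972°
Bx = cos φ₂ cos Δλ = 0.673893,  By = cos φ₂ sin Δλ = 0.215816
φₘ = atan2(sin φ₁ + sin φ₂, √((cos φ₁ + Bx)² + By²)) = 36.99623°
λₘ = λ₁ + atan2(By, cos φ₁ + Bx) = 55.34986°

36.996°N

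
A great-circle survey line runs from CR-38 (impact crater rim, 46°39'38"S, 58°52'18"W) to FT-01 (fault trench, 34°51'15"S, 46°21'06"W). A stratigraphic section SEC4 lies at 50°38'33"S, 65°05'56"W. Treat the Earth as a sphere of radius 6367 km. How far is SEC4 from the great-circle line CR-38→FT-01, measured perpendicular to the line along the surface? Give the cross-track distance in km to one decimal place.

6.4 km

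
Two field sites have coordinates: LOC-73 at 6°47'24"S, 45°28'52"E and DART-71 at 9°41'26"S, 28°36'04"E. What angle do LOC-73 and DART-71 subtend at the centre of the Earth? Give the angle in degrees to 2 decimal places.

16.95°

LOC-73: φ = -6.79000°, λ = +45.48111°
DART-71: φ = -9.69056°, λ = +28.60111°
Δφ = -2.9006°,  Δλ = -16.8800°
a = sin²(Δφ/2) + cos φ₁ cos φ₂ sin²(Δλ/2) = 0.021727
c = 2·arcsin(√a) = 0.295878 rad = 16.9526°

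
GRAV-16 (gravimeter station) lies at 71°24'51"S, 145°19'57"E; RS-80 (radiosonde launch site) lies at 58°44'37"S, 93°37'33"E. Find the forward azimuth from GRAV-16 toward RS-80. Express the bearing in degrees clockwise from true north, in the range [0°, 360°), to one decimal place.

GRAV-16: φ = -71.41417°, λ = +145.33250°
RS-80: φ = -58.74361°, λ = +93.62583°
Δλ = -51.7067°
y = sin Δλ · cos φ₂ = -0.407233
x = cos φ₁ sin φ₂ − sin φ₁ cos φ₂ cos Δλ = 0.032304
θ = atan2(y, x) = -85.4645° → 274.5355° (mod 360°)

274.5°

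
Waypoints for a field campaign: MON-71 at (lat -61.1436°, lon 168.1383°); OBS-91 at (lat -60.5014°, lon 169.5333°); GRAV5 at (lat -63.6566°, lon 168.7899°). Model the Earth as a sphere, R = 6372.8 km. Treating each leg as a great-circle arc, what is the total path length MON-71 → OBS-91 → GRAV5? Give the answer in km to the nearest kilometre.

MON-71→OBS-91: c = 0.016325 rad, d = 104.03 km
OBS-91→GRAV5: c = 0.055402 rad, d = 353.06 km
Total = 104.03 + 353.06 = 457.10 km

457 km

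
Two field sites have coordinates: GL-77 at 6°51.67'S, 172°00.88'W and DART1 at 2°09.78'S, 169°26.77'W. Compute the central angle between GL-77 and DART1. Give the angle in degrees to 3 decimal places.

5.350°

GL-77: φ = -6.86117°, λ = -172.01467°
DART1: φ = -2.16300°, λ = -169.44617°
Δφ = 4.6982°,  Δλ = 2.5685°
a = sin²(Δφ/2) + cos φ₁ cos φ₂ sin²(Δλ/2) = 0.002178
c = 2·arcsin(√a) = 0.093380 rad = 5.3503°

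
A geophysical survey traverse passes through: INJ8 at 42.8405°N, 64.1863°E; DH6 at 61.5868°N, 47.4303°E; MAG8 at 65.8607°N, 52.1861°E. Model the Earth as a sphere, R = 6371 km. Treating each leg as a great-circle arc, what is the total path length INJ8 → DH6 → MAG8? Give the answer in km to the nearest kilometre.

2890 km

INJ8→DH6: c = 0.370526 rad, d = 2360.62 km
DH6→MAG8: c = 0.083099 rad, d = 529.43 km
Total = 2360.62 + 529.43 = 2890.05 km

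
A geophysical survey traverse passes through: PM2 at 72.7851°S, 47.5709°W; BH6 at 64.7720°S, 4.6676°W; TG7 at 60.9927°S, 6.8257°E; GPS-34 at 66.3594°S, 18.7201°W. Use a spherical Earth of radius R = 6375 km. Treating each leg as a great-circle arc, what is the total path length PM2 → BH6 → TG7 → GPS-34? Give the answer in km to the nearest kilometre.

PM2→BH6: c = 0.296060 rad, d = 1887.38 km
BH6→TG7: c = 0.112479 rad, d = 717.05 km
TG7→GPS-34: c = 0.216725 rad, d = 1381.62 km
Total = 1887.38 + 717.05 + 1381.62 = 3986.05 km

3986 km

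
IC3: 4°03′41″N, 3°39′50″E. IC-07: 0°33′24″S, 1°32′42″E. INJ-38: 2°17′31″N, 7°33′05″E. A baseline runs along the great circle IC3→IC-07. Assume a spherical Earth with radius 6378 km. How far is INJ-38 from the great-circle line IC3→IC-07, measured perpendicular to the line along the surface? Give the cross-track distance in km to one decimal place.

IC3: φ = +4.06139°, λ = +3.66389°
IC-07: φ = -0.55667°, λ = +1.54500°
INJ-38: φ = +2.29194°, λ = +7.55139°
δ₁₃ = central angle IC3→INJ-38 = 0.074450 rad  (haversine)
θ₁₃ = bearing IC3→INJ-38 = 114.390°,  θ₁₂ = bearing IC3→IC-07 = 204.678°
dₓₜ = R·arcsin(sin δ₁₃ · sin(θ₁₃ − θ₁₂)) = 6378·arcsin(0.07438·sin(-90.288°)) = -474.836 km
|dₓₜ| = 474.836 km

474.8 km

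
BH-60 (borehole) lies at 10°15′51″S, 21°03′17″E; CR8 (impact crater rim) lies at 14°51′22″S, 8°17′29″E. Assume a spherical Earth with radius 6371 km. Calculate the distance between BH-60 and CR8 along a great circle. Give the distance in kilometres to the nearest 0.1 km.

BH-60: φ = -10.26417°, λ = +21.05472°
CR8: φ = -14.85611°, λ = +8.29139°
Δφ = -4.5919°,  Δλ = -12.7633°
a = sin²(Δφ/2) + cos φ₁ cos φ₂ sin²(Δλ/2) = 0.013355
c = 2·arcsin(√a) = 0.231649 rad = 13.2725°
d = R·c = 6371 × 0.231649 = 1475.8 km

1475.8 km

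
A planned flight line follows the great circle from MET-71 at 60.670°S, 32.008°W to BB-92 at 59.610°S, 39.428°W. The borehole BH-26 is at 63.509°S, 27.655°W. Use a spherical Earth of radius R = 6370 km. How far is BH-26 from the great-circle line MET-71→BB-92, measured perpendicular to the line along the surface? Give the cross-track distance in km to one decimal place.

δ₁₃ = central angle MET-71→BH-26 = 0.060962 rad  (haversine)
θ₁₃ = bearing MET-71→BH-26 = 146.241°,  θ₁₂ = bearing MET-71→BB-92 = 282.770°
dₓₜ = R·arcsin(sin δ₁₃ · sin(θ₁₃ − θ₁₂)) = 6370·arcsin(0.06092·sin(-136.529°)) = -267.079 km
|dₓₜ| = 267.079 km

267.1 km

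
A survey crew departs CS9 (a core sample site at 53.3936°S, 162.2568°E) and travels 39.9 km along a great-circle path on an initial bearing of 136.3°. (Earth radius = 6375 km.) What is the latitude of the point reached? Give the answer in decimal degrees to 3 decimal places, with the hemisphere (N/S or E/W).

53.652°S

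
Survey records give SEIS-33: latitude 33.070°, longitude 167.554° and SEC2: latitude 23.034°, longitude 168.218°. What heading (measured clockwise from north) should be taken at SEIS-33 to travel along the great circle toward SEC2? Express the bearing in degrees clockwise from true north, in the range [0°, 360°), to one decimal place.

176.5°

Δλ = 0.6640°
y = sin Δλ · cos φ₂ = 0.010665
x = cos φ₁ sin φ₂ − sin φ₁ cos φ₂ cos Δλ = -0.174233
θ = atan2(y, x) = 176.4973° → 176.4973° (mod 360°)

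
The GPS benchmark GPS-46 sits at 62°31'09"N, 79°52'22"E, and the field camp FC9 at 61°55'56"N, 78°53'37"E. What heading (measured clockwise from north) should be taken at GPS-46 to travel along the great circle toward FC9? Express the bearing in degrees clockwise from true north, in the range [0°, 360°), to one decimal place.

218.3°

GPS-46: φ = +62.51917°, λ = +79.87278°
FC9: φ = +61.93222°, λ = +78.89361°
Δλ = -0.9792°
y = sin Δλ · cos φ₂ = -0.008041
x = cos φ₁ sin φ₂ − sin φ₁ cos φ₂ cos Δλ = -0.010183
θ = atan2(y, x) = -141.7051° → 218.2949° (mod 360°)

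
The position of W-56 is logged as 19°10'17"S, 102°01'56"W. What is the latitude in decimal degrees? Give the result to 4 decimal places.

19° + 10′/60 + 17″/3600 = 19 + 0.16667 + 0.00472 = 19.1714°

19.1714°S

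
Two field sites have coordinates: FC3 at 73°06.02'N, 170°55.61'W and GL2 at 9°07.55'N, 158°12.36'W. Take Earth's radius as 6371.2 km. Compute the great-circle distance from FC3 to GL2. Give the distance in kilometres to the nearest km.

FC3: φ = +73.10033°, λ = -170.92683°
GL2: φ = +9.12583°, λ = -158.20600°
Δφ = -63.9745°,  Δλ = 12.7208°
a = sin²(Δφ/2) + cos φ₁ cos φ₂ sin²(Δλ/2) = 0.284137
c = 2·arcsin(√a) = 1.124391 rad = 64.4228°
d = R·c = 6371.2 × 1.124391 = 7163.7 km

7164 km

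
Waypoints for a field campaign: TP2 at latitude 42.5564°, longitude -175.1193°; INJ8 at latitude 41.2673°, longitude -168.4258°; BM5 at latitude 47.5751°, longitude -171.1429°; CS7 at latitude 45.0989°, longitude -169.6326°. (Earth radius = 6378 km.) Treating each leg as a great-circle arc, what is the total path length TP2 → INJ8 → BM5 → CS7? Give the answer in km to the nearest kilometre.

TP2→INJ8: c = 0.089774 rad, d = 572.58 km
INJ8→BM5: c = 0.115164 rad, d = 734.52 km
BM5→CS7: c = 0.046891 rad, d = 299.07 km
Total = 572.58 + 734.52 + 299.07 = 1606.16 km

1606 km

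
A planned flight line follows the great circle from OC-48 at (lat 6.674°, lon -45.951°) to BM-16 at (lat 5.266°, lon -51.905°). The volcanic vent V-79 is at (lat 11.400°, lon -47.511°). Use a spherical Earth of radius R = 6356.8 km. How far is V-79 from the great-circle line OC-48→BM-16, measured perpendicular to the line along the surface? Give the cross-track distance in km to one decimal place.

δ₁₃ = central angle OC-48→V-79 = 0.086754 rad  (haversine)
θ₁₃ = bearing OC-48→V-79 = 342.061°,  θ₁₂ = bearing OC-48→BM-16 = 256.947°
dₓₜ = R·arcsin(sin δ₁₃ · sin(θ₁₃ − θ₁₂)) = 6356.8·arcsin(0.08665·sin(85.114°)) = 549.468 km
|dₓₜ| = 549.468 km

549.5 km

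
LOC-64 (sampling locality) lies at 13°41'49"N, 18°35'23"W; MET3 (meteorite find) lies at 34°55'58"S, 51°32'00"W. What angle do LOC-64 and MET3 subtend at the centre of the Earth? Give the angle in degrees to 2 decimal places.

57.80°

LOC-64: φ = +13.69694°, λ = -18.58972°
MET3: φ = -34.93278°, λ = -51.53333°
Δφ = -48.6297°,  Δλ = -32.9436°
a = sin²(Δφ/2) + cos φ₁ cos φ₂ sin²(Δλ/2) = 0.233576
c = 2·arcsin(√a) = 1.008833 rad = 57.8019°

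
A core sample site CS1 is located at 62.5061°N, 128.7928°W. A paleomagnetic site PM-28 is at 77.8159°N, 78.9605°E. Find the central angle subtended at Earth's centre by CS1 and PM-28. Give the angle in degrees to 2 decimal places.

Δφ = 15.3098°,  Δλ = -152.2467°
a = sin²(Δφ/2) + cos φ₁ cos φ₂ sin²(Δλ/2) = 0.109573
c = 2·arcsin(√a) = 0.674766 rad = 38.6612°

38.66°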